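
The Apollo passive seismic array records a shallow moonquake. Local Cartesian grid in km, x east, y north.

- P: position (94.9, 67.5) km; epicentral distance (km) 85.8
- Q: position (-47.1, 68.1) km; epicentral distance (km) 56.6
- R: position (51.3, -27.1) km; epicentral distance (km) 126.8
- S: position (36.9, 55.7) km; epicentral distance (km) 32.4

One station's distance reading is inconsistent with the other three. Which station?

Solve using three stations at a time. Using P, Q, S (subtract circle equations pairwise → linear system) gives (x, y) ≈ (9.3, 72.5).
Distances from that point to each station vs reported:
  P: calculated 85.8 vs reported 85.8 → residual 0.0 km
  Q: calculated 56.5 vs reported 56.6 → residual 0.1 km
  R: calculated 108.1 vs reported 126.8 → residual 18.7 km
  S: calculated 32.3 vs reported 32.4 → residual 0.1 km
P, Q, S are mutually consistent (residuals ≈ 0); R is off by 18.7 km.

R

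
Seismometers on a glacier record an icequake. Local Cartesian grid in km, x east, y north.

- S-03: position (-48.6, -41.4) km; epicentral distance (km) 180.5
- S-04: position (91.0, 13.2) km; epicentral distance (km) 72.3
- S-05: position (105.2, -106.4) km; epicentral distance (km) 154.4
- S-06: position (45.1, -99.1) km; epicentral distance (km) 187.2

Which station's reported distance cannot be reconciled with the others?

Solve using three stations at a time. Using S-03, S-04, S-06 (subtract circle equations pairwise → linear system) gives (x, y) ≈ (80.5, 84.7).
Distances from that point to each station vs reported:
  S-03: calculated 180.5 vs reported 180.5 → residual 0.0 km
  S-04: calculated 72.3 vs reported 72.3 → residual 0.0 km
  S-05: calculated 192.7 vs reported 154.4 → residual 38.3 km
  S-06: calculated 187.2 vs reported 187.2 → residual 0.0 km
S-03, S-04, S-06 are mutually consistent (residuals ≈ 0); S-05 is off by 38.3 km.

S-05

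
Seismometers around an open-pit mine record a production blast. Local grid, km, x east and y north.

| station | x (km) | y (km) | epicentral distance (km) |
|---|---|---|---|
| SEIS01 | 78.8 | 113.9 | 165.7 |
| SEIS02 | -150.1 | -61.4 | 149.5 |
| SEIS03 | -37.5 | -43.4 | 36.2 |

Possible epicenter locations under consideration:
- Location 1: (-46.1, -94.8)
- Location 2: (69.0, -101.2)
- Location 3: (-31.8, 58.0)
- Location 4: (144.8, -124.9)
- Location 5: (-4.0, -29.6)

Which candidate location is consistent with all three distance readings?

Location 5

For each candidate, compare |candidate − station| to the reported distance:
Location 1: residuals SEIS01 77.5, SEIS02 40.3, SEIS03 15.9 → max 77.5 km
Location 2: residuals SEIS01 49.6, SEIS02 73.2, SEIS03 85.0 → max 85.0 km
Location 3: residuals SEIS01 41.8, SEIS02 18.6, SEIS03 65.4 → max 65.4 km
Location 4: residuals SEIS01 82.1, SEIS02 152.2, SEIS03 163.5 → max 163.5 km
Location 5: residuals SEIS01 0.0, SEIS02 0.0, SEIS03 0.0 → max 0.0 km
Only Location 5 has all residuals ≈ 0.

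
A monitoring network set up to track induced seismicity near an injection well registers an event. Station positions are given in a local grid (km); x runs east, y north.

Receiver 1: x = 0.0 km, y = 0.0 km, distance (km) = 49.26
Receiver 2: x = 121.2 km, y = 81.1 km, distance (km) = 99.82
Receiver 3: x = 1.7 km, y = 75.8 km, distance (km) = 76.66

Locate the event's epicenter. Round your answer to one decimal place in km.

(47.2, 14.1)

Circle about each station: x² + y² = 49.26²; (x − 121.2)² + (y − 81.1)² = 99.82²; (x − 1.7)² + (y − 75.8)² = 76.66².
Subtracting the Receiver 1 equation from the Receiver 2 and Receiver 3 equations removes the quadratic terms:
242.4 x + 162.2 y = 13729.17
3.4 x + 151.6 y = 2298.32
Solving the 2×2 system: x ≈ 47.2, y ≈ 14.1 km.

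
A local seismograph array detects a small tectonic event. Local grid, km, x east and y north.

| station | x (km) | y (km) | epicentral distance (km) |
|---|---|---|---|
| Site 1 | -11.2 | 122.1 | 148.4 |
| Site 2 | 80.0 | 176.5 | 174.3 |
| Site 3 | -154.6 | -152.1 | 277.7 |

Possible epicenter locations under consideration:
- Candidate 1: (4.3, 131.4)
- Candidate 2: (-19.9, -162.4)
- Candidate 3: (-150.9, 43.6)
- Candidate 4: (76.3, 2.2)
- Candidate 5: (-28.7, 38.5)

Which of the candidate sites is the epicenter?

For each candidate, compare |candidate − station| to the reported distance:
Candidate 1: residuals Site 1 130.3, Site 2 86.2, Site 3 47.3 → max 130.3 km
Candidate 2: residuals Site 1 136.2, Site 2 179.0, Site 3 142.6 → max 179.0 km
Candidate 3: residuals Site 1 11.8, Site 2 92.1, Site 3 82.0 → max 92.1 km
Candidate 4: residuals Site 1 0.0, Site 2 0.0, Site 3 0.0 → max 0.0 km
Candidate 5: residuals Site 1 63.0, Site 2 1.4, Site 3 49.3 → max 63.0 km
Only Candidate 4 has all residuals ≈ 0.

Candidate 4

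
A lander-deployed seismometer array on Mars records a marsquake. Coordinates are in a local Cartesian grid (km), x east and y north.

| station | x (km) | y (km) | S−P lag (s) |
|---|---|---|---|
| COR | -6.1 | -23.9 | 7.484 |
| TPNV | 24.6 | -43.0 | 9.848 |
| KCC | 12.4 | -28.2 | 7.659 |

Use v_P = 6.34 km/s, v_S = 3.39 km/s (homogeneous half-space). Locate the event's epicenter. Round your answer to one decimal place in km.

Distance from S−P lag: d = Δt · v_P v_S / (v_P − v_S) = Δt · (6.34·3.39)/(6.34−3.39) ≈ 7.2856·Δt.
So d_COR = 54.53, d_TPNV = 71.75, d_KCC = 55.80 km.
Circle about each station: (x + 6.1)² + (y + 23.9)² = 54.53²; (x − 24.6)² + (y + 43.0)² = 71.75²; (x − 12.4)² + (y + 28.2)² = 55.80².
Subtracting pairs of circle equations eliminates x²+y² and gives linear equations (the radical axes):
61.4 x − 38.2 y = -328.80
37.0 x − 8.6 y = 200.46
Solving the 2×2 system: x ≈ 11.8, y ≈ 27.6 km.

x ≈ 11.8 km, y ≈ 27.6 km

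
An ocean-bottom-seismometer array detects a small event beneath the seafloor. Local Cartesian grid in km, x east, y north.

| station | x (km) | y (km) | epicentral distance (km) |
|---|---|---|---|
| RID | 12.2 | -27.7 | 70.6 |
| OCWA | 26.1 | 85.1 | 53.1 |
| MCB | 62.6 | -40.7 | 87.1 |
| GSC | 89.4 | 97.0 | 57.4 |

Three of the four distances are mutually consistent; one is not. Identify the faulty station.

Solve using three stations at a time. Using OCWA, MCB, GSC (subtract circle equations pairwise → linear system) gives (x, y) ≈ (62.4, 46.4).
Distances from that point to each station vs reported:
  RID: calculated 89.5 vs reported 70.6 → residual 18.9 km
  OCWA: calculated 53.1 vs reported 53.1 → residual 0.0 km
  MCB: calculated 87.1 vs reported 87.1 → residual 0.0 km
  GSC: calculated 57.4 vs reported 57.4 → residual 0.0 km
OCWA, MCB, GSC are mutually consistent (residuals ≈ 0); RID is off by 18.9 km.

RID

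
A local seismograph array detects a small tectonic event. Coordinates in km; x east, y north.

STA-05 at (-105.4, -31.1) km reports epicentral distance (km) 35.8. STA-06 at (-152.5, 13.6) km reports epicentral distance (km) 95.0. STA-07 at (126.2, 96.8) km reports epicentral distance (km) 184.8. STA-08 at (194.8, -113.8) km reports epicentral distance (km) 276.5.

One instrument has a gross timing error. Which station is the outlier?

Solve using three stations at a time. Using STA-05, STA-06, STA-08 (subtract circle equations pairwise → linear system) gives (x, y) ≈ (-69.6, -32.8).
Distances from that point to each station vs reported:
  STA-05: calculated 35.9 vs reported 35.8 → residual 0.1 km
  STA-06: calculated 95.0 vs reported 95.0 → residual 0.0 km
  STA-07: calculated 234.8 vs reported 184.8 → residual 50.0 km
  STA-08: calculated 276.5 vs reported 276.5 → residual 0.0 km
STA-05, STA-06, STA-08 are mutually consistent (residuals ≈ 0); STA-07 is off by 50.0 km.

STA-07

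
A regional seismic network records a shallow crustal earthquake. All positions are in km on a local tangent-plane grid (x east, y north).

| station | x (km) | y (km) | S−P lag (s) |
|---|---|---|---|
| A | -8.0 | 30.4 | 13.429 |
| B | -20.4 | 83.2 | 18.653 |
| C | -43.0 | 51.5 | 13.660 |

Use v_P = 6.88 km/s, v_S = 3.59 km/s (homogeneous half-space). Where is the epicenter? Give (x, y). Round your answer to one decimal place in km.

Distance from S−P lag: d = Δt · v_P v_S / (v_P − v_S) = Δt · (6.88·3.59)/(6.88−3.59) ≈ 7.5074·Δt.
So d_A = 100.82, d_B = 140.03, d_C = 102.55 km.
Circle about each station: (x + 8.0)² + (y − 30.4)² = 100.82²; (x + 20.4)² + (y − 83.2)² = 140.03²; (x + 43.0)² + (y − 51.5)² = 102.55².
Subtracting pairs of circle equations eliminates x²+y² and gives linear equations (the radical axes):
-24.8 x + 105.6 y = -3093.49
-70.0 x + 42.2 y = 3161.26
Solving the 2×2 system: x ≈ -73.2, y ≈ -46.5 km.

-73.2 km east, -46.5 km north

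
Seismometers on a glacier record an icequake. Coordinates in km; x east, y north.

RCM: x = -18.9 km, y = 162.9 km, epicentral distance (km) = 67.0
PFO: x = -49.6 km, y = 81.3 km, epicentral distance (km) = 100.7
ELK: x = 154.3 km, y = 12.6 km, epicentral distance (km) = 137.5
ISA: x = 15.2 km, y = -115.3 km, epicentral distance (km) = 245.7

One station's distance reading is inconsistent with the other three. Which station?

Solve using three stations at a time. Using RCM, PFO, ISA (subtract circle equations pairwise → linear system) gives (x, y) ≈ (38.9, 129.2).
Distances from that point to each station vs reported:
  RCM: calculated 66.9 vs reported 67.0 → residual 0.1 km
  PFO: calculated 100.6 vs reported 100.7 → residual 0.1 km
  ELK: calculated 164.1 vs reported 137.5 → residual 26.6 km
  ISA: calculated 245.7 vs reported 245.7 → residual 0.0 km
RCM, PFO, ISA are mutually consistent (residuals ≈ 0); ELK is off by 26.6 km.

ELK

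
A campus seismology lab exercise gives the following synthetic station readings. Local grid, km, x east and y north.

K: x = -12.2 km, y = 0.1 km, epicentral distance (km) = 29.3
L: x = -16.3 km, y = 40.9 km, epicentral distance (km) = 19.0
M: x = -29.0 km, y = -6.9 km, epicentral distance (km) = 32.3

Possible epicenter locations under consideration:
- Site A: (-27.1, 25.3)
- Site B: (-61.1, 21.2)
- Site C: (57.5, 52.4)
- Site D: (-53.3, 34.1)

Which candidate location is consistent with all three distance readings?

For each candidate, compare |candidate − station| to the reported distance:
Site A: residuals K 0.0, L 0.0, M 0.0 → max 0.0 km
Site B: residuals K 24.0, L 29.9, M 10.4 → max 29.9 km
Site C: residuals K 57.8, L 55.7, M 72.6 → max 72.6 km
Site D: residuals K 24.0, L 18.6, M 15.4 → max 24.0 km
Only Site A has all residuals ≈ 0.

Site A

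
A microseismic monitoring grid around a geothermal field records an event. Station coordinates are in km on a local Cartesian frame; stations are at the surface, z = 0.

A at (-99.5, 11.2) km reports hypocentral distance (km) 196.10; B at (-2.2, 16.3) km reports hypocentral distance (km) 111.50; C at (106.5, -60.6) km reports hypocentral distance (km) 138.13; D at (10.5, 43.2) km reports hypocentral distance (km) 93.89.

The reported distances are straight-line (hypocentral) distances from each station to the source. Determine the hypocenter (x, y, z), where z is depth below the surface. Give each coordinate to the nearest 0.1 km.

Each station gives a sphere (x−x_i)² + (y−y_i)² + z² = d_i² (stations at z=0).
Subtracting the A sphere from B and C: z² cancels, leaving linear equations in x and y:
194.6 x + 10.2 y = 16267.80
412.0 x − 143.6 y = 24364.23
Solving: x ≈ 80.399, y ≈ 61.003 km (keep extra digits for the depth step; rounded: 80.4, 61.0).
Then from the A sphere: z² = 196.10² − (x + 99.5)² − (y − 11.2)² with x = 80.399, y = 61.003, so z ≈ 60.093 ≈ 60.1 km.

(80.4, 61.0, 60.1)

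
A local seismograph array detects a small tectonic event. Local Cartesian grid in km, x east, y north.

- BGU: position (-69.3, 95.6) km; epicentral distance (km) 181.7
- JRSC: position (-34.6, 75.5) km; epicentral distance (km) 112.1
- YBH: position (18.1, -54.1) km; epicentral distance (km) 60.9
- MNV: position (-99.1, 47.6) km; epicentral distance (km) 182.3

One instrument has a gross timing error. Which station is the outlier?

Solve using three stations at a time. Using BGU, YBH, MNV (subtract circle equations pairwise → linear system) gives (x, y) ≈ (69.6, -21.6).
Distances from that point to each station vs reported:
  BGU: calculated 181.7 vs reported 181.7 → residual 0.0 km
  JRSC: calculated 142.4 vs reported 112.1 → residual 30.3 km
  YBH: calculated 60.9 vs reported 60.9 → residual 0.0 km
  MNV: calculated 182.3 vs reported 182.3 → residual 0.0 km
BGU, YBH, MNV are mutually consistent (residuals ≈ 0); JRSC is off by 30.3 km.

JRSC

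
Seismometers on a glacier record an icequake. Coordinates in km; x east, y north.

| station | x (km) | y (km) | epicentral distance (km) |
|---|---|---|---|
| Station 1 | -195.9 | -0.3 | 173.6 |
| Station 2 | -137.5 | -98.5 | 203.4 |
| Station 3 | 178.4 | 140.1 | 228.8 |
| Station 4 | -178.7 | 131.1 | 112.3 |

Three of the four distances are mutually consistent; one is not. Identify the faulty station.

Solve using three stations at a time. Using Station 1, Station 2, Station 3 (subtract circle equations pairwise → linear system) gives (x, y) ≈ (-42.8, 81.5).
Distances from that point to each station vs reported:
  Station 1: calculated 173.6 vs reported 173.6 → residual 0.0 km
  Station 2: calculated 203.4 vs reported 203.4 → residual 0.0 km
  Station 3: calculated 228.8 vs reported 228.8 → residual 0.0 km
  Station 4: calculated 144.7 vs reported 112.3 → residual 32.4 km
Station 1, Station 2, Station 3 are mutually consistent (residuals ≈ 0); Station 4 is off by 32.4 km.

Station 4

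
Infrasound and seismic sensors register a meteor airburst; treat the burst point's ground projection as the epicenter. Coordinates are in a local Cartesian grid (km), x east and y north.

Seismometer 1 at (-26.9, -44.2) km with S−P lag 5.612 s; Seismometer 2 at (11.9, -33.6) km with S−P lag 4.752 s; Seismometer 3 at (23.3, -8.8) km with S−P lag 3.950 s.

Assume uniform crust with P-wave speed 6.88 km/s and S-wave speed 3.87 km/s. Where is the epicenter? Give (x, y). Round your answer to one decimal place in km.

Distance from S−P lag: d = Δt · v_P v_S / (v_P − v_S) = Δt · (6.88·3.87)/(6.88−3.87) ≈ 8.8457·Δt.
So d_Seismometer 1 = 49.64, d_Seismometer 2 = 42.03, d_Seismometer 3 = 34.94 km.
Circle about each station: (x + 26.9)² + (y + 44.2)² = 49.64²; (x − 11.9)² + (y + 33.6)² = 42.03²; (x − 23.3)² + (y + 8.8)² = 34.94².
Subtracting pairs of circle equations eliminates x²+y² and gives linear equations (the radical axes):
77.6 x + 21.2 y = -709.07
100.4 x + 70.8 y = -813.59
Solving the 2×2 system: x ≈ -9.8, y ≈ 2.4 km.

x ≈ -9.8 km, y ≈ 2.4 km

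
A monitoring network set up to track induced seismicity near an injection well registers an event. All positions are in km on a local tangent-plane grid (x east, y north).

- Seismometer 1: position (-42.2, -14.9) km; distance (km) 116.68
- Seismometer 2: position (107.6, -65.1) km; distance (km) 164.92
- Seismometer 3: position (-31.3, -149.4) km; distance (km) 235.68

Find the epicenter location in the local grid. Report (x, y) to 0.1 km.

(27.2, 78.9)

Circle about each station: (x + 42.2)² + (y + 14.9)² = 116.68²; (x − 107.6)² + (y + 65.1)² = 164.92²; (x + 31.3)² + (y + 149.4)² = 235.68².
Subtracting the Seismometer 1 equation from the Seismometer 2 and Seismometer 3 equations removes the quadratic terms:
299.6 x − 100.4 y = 228.54
21.8 x − 269.0 y = -20633.64
Solving the 2×2 system: x ≈ 27.2, y ≈ 78.9 km.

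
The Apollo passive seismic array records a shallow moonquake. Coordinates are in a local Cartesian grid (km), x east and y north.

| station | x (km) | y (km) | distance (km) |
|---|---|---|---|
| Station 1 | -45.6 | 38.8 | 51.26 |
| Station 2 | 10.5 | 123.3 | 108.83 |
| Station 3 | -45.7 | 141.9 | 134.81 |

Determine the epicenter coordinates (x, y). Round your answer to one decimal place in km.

Circle about each station: (x + 45.6)² + (y − 38.8)² = 51.26²; (x − 10.5)² + (y − 123.3)² = 108.83²; (x + 45.7)² + (y − 141.9)² = 134.81².
Subtracting the Station 1 equation from the Station 2 and Station 3 equations removes the quadratic terms:
112.2 x + 169.0 y = 2511.96
-0.2 x + 206.2 y = 3093.15
Solving the 2×2 system: x ≈ -0.2, y ≈ 15.0 km.
Check against Station 1 (with the unrounded x, y): √((x + 45.6)²+(y − 38.8)²) = 51.25 ≈ 51.26 km. ✓

x ≈ -0.2 km, y ≈ 15.0 km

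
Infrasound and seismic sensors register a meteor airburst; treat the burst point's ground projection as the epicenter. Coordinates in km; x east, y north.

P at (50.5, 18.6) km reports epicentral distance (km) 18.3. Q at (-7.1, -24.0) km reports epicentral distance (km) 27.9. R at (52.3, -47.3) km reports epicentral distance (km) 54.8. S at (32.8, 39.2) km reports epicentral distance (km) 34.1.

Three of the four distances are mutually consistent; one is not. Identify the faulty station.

Solve using three stations at a time. Using P, R, S (subtract circle equations pairwise → linear system) gives (x, y) ≈ (37.8, 5.5).
Distances from that point to each station vs reported:
  P: calculated 18.2 vs reported 18.3 → residual 0.1 km
  Q: calculated 53.8 vs reported 27.9 → residual 25.9 km
  R: calculated 54.8 vs reported 54.8 → residual 0.0 km
  S: calculated 34.1 vs reported 34.1 → residual 0.0 km
P, R, S are mutually consistent (residuals ≈ 0); Q is off by 25.9 km.

Q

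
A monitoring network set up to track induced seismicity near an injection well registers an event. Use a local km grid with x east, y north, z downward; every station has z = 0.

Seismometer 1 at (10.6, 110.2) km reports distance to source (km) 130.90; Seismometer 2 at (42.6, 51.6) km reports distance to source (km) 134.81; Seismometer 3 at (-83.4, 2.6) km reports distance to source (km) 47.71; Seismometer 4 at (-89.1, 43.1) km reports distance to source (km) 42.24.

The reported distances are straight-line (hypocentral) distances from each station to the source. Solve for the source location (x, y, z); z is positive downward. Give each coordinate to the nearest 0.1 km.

x ≈ -84.3 km, y ≈ 29.2 km, depth ≈ 39.6 km

Each station gives a sphere (x−x_i)² + (y−y_i)² + z² = d_i² (stations at z=0).
Subtracting the Seismometer 1 sphere from Seismometer 2 and Seismometer 3: z² cancels, leaving linear equations in x and y:
64.0 x − 117.2 y = -8818.01
-188.0 x − 215.2 y = 9564.49
Solving: x ≈ -84.303, y ≈ 29.203 km (keep extra digits for the depth step; rounded: -84.3, 29.2).
Then from the Seismometer 1 sphere: z² = 130.90² − (x − 10.6)² − (y − 110.2)² with x = -84.303, y = 29.203, so z ≈ 39.594 ≈ 39.6 km.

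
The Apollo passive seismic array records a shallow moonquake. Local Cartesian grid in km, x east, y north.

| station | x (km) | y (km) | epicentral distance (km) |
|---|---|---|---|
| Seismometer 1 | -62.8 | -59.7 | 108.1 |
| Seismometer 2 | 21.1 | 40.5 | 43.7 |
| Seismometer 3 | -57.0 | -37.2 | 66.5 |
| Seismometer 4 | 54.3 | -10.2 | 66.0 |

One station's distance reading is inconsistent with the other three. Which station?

Solve using three stations at a time. Using Seismometer 2, Seismometer 3, Seismometer 4 (subtract circle equations pairwise → linear system) gives (x, y) ≈ (-8.9, 8.7).
Distances from that point to each station vs reported:
  Seismometer 1: calculated 87.1 vs reported 108.1 → residual 21.0 km
  Seismometer 2: calculated 43.7 vs reported 43.7 → residual 0.0 km
  Seismometer 3: calculated 66.5 vs reported 66.5 → residual 0.0 km
  Seismometer 4: calculated 66.0 vs reported 66.0 → residual 0.0 km
Seismometer 2, Seismometer 3, Seismometer 4 are mutually consistent (residuals ≈ 0); Seismometer 1 is off by 21.0 km.

Seismometer 1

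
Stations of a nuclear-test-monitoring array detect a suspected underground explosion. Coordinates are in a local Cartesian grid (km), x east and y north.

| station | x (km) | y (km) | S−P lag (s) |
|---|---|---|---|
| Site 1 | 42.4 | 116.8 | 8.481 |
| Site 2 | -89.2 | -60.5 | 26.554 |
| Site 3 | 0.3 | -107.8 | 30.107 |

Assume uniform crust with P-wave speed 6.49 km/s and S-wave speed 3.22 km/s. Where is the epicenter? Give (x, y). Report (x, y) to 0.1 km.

x ≈ -1.2 km, y ≈ 84.6 km

Distance from S−P lag: d = Δt · v_P v_S / (v_P − v_S) = Δt · (6.49·3.22)/(6.49−3.22) ≈ 6.3908·Δt.
So d_Site 1 = 54.20, d_Site 2 = 169.70, d_Site 3 = 192.41 km.
Circle about each station: (x − 42.4)² + (y − 116.8)² = 54.20²; (x + 89.2)² + (y + 60.5)² = 169.70²; (x − 0.3)² + (y + 107.8)² = 192.41².
Subtracting the Site 1 equation from the Site 2 and Site 3 equations removes the quadratic terms:
-263.2 x − 354.6 y = -29683.56
-84.2 x − 449.2 y = -37903.04
Solving the 2×2 system: x ≈ -1.2, y ≈ 84.6 km.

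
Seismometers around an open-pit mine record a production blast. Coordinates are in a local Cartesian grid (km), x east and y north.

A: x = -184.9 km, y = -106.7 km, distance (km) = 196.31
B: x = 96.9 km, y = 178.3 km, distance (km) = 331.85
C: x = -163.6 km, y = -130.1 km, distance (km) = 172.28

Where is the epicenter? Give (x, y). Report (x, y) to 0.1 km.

Circle about each station: (x + 184.9)² + (y + 106.7)² = 196.31²; (x − 96.9)² + (y − 178.3)² = 331.85²; (x + 163.6)² + (y + 130.1)² = 172.28².
Subtracting the A equation from the B and C equations removes the quadratic terms:
563.6 x + 570.0 y = -75979.21
42.6 x − 46.8 y = 6975.29
Solving the 2×2 system: x ≈ 8.3, y ≈ -141.5 km.

x ≈ 8.3 km, y ≈ -141.5 km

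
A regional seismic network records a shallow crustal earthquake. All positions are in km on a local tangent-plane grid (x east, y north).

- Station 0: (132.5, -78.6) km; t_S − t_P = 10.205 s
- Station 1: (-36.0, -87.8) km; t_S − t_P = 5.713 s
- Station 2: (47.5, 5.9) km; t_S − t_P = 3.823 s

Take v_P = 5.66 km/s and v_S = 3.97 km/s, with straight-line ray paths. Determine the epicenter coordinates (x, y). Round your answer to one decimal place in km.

(7.6, -25.6)

Distance from S−P lag: d = Δt · v_P v_S / (v_P − v_S) = Δt · (5.66·3.97)/(5.66−3.97) ≈ 13.2960·Δt.
So d_Station 0 = 135.69, d_Station 1 = 75.96, d_Station 2 = 50.83 km.
Circle about each station: (x − 132.5)² + (y + 78.6)² = 135.69²; (x + 36.0)² + (y + 87.8)² = 75.96²; (x − 47.5)² + (y − 5.9)² = 50.83².
Subtracting the Station 0 equation from the Station 1 and Station 2 equations removes the quadratic terms:
-337.0 x − 18.4 y = -2087.52
-170.0 x + 169.0 y = -5615.06
Solving the 2×2 system: x ≈ 7.6, y ≈ -25.6 km.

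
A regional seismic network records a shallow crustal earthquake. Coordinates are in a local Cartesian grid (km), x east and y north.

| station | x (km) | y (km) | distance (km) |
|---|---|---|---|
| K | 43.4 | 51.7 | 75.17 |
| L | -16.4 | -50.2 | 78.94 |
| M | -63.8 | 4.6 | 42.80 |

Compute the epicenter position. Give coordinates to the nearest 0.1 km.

-27.9 km east, 27.9 km north

Circle about each station: (x − 43.4)² + (y − 51.7)² = 75.17²; (x + 16.4)² + (y + 50.2)² = 78.94²; (x + 63.8)² + (y − 4.6)² = 42.80².
Subtracting the K equation from the L and M equations removes the quadratic terms:
-119.6 x − 203.8 y = -2348.44
-214.4 x − 94.2 y = 3353.84
Solving the 2×2 system: x ≈ -27.9, y ≈ 27.9 km.
Check against K (with the unrounded x, y): √((x − 43.4)²+(y − 51.7)²) = 75.17 ≈ 75.17 km. ✓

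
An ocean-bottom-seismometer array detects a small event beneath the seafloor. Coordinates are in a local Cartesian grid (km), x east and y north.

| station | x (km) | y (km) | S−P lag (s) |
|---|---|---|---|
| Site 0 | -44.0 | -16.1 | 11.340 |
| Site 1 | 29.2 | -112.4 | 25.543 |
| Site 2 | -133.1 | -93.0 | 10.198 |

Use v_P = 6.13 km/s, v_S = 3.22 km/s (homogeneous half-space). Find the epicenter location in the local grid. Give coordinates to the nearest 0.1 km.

Distance from S−P lag: d = Δt · v_P v_S / (v_P − v_S) = Δt · (6.13·3.22)/(6.13−3.22) ≈ 6.7830·Δt.
So d_Site 0 = 76.92, d_Site 1 = 173.26, d_Site 2 = 69.17 km.
Circle about each station: (x + 44.0)² + (y + 16.1)² = 76.92²; (x − 29.2)² + (y + 112.4)² = 173.26²; (x + 133.1)² + (y + 93.0)² = 69.17².
Subtracting the Site 0 equation from the Site 1 and Site 2 equations removes the quadratic terms:
146.4 x − 192.6 y = -12811.15
-178.2 x − 153.8 y = 25301.60
Solving the 2×2 system: x ≈ -120.4, y ≈ -25.0 km.

x ≈ -120.4 km, y ≈ -25.0 km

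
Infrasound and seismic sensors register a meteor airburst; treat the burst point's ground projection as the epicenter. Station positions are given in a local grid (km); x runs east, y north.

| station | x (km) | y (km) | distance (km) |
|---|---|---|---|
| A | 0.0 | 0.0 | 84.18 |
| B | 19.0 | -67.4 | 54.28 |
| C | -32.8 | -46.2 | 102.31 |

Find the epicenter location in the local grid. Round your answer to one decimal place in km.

x ≈ 69.5 km, y ≈ -47.5 km

Circle about each station: x² + y² = 84.18²; (x − 19.0)² + (y + 67.4)² = 54.28²; (x + 32.8)² + (y + 46.2)² = 102.31².
Subtracting the A equation from the B and C equations removes the quadratic terms:
38.0 x − 134.8 y = 9043.71
-65.6 x − 92.4 y = -170.78
Solving the 2×2 system: x ≈ 69.5, y ≈ -47.5 km.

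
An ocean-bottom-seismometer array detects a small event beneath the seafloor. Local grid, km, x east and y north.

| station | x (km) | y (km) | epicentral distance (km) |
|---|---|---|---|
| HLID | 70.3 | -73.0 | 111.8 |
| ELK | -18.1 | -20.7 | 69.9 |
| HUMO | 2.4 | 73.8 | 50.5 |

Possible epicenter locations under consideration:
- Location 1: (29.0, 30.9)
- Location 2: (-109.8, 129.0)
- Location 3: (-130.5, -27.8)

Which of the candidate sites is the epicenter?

Location 1

For each candidate, compare |candidate − station| to the reported distance:
Location 1: residuals HLID 0.0, ELK 0.0, HUMO 0.0 → max 0.0 km
Location 2: residuals HLID 158.8, ELK 105.7, HUMO 74.5 → max 158.8 km
Location 3: residuals HLID 94.0, ELK 42.7, HUMO 116.8 → max 116.8 km
Only Location 1 has all residuals ≈ 0.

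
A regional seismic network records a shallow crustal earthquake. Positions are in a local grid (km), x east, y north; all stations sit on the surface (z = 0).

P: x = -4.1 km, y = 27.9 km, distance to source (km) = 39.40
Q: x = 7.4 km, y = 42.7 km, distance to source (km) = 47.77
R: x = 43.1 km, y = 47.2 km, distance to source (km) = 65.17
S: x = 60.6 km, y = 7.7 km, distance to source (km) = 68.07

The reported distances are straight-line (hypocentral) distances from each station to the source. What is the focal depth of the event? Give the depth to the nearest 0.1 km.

Each station gives a sphere (x−x_i)² + (y−y_i)² + z² = d_i² (stations at z=0).
Subtracting the P sphere from Q and R: z² cancels, leaving linear equations in x and y:
23.0 x + 29.6 y = 353.22
94.4 x + 38.6 y = 595.46
Solving: x ≈ 2.094, y ≈ 10.306 km (keep extra digits for the depth step; rounded: 2.1, 10.3).
Then from the P sphere: z² = 39.40² − (x + 4.1)² − (y − 27.9)² with x = 2.094, y = 10.306, so z ≈ 34.705 ≈ 34.7 km.

34.7 km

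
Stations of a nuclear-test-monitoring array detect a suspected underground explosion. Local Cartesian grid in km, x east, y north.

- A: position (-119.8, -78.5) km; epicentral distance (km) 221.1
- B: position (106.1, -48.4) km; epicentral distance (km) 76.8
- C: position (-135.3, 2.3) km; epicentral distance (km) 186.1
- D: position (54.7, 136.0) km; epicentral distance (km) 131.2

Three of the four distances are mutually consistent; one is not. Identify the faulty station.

A

Solve using three stations at a time. Using B, C, D (subtract circle equations pairwise → linear system) gives (x, y) ≈ (50.8, 4.9).
Distances from that point to each station vs reported:
  A: calculated 189.9 vs reported 221.1 → residual 31.2 km
  B: calculated 76.8 vs reported 76.8 → residual 0.0 km
  C: calculated 186.1 vs reported 186.1 → residual 0.0 km
  D: calculated 131.2 vs reported 131.2 → residual 0.0 km
B, C, D are mutually consistent (residuals ≈ 0); A is off by 31.2 km.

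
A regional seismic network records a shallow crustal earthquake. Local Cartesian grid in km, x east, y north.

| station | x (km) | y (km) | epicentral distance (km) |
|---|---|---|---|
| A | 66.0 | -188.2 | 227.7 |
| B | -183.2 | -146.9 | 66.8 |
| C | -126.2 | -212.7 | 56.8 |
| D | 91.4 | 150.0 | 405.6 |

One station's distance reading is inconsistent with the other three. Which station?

Solve using three stations at a time. Using A, C, D (subtract circle equations pairwise → linear system) gives (x, y) ≈ (-160.8, -167.7).
Distances from that point to each station vs reported:
  A: calculated 227.7 vs reported 227.7 → residual 0.0 km
  B: calculated 30.6 vs reported 66.8 → residual 36.2 km
  C: calculated 56.8 vs reported 56.8 → residual 0.0 km
  D: calculated 405.6 vs reported 405.6 → residual 0.0 km
A, C, D are mutually consistent (residuals ≈ 0); B is off by 36.2 km.

B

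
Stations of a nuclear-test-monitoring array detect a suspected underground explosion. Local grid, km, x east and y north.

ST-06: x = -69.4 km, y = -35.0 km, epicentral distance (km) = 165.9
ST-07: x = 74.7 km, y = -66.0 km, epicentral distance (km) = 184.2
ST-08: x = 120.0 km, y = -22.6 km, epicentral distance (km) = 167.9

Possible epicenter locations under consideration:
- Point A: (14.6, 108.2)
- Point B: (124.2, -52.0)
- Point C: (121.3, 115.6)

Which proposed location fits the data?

Point A

For each candidate, compare |candidate − station| to the reported distance:
Point A: residuals ST-06 0.1, ST-07 0.1, ST-08 0.1 → max 0.1 km
Point B: residuals ST-06 28.4, ST-07 132.8, ST-08 138.2 → max 138.2 km
Point C: residuals ST-06 77.1, ST-07 3.3, ST-08 29.7 → max 77.1 km
Only Point A has all residuals ≈ 0.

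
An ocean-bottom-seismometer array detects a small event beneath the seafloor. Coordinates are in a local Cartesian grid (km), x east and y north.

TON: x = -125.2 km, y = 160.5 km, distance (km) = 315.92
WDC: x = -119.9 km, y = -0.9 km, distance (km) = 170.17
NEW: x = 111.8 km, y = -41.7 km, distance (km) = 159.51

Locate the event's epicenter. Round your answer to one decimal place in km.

x ≈ -16.7 km, y ≈ -136.2 km

Circle about each station: (x + 125.2)² + (y − 160.5)² = 315.92²; (x + 119.9)² + (y + 0.9)² = 170.17²; (x − 111.8)² + (y + 41.7)² = 159.51².
Subtracting pairs of circle equations eliminates x²+y² and gives linear equations (the radical axes):
10.6 x − 322.8 y = 43789.15
474.0 x − 404.4 y = 47164.85
Solving the 2×2 system: x ≈ -16.7, y ≈ -136.2 km.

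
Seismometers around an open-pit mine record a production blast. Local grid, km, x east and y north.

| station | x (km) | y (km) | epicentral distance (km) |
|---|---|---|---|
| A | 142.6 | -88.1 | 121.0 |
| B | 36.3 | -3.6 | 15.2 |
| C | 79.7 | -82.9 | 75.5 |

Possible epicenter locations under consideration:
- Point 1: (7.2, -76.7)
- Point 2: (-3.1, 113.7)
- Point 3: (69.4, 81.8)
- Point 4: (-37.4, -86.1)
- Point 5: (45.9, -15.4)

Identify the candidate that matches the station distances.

Point 5

For each candidate, compare |candidate − station| to the reported distance:
Point 1: residuals A 14.9, B 63.5, C 2.7 → max 63.5 km
Point 2: residuals A 127.9, B 108.5, C 137.8 → max 137.8 km
Point 3: residuals A 64.0, B 76.4, C 89.5 → max 89.5 km
Point 4: residuals A 59.0, B 95.4, C 41.6 → max 95.4 km
Point 5: residuals A 0.0, B 0.0, C 0.0 → max 0.0 km
Only Point 5 has all residuals ≈ 0.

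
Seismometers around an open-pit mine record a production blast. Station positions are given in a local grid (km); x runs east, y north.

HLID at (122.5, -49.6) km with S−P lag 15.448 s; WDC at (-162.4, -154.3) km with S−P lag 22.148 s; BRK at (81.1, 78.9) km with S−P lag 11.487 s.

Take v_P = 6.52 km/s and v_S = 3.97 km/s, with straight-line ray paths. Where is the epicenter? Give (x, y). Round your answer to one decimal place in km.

Distance from S−P lag: d = Δt · v_P v_S / (v_P − v_S) = Δt · (6.52·3.97)/(6.52−3.97) ≈ 10.1507·Δt.
So d_HLID = 156.81, d_WDC = 224.82, d_BRK = 116.60 km.
Circle about each station: (x − 122.5)² + (y + 49.6)² = 156.81²; (x + 162.4)² + (y + 154.3)² = 224.82²; (x − 81.1)² + (y − 78.9)² = 116.60².
Subtracting the HLID equation from the WDC and BRK equations removes the quadratic terms:
-569.8 x − 209.4 y = 6761.18
-82.8 x + 257.0 y = 6329.83
Solving the 2×2 system: x ≈ -18.7, y ≈ 18.6 km.

(-18.7, 18.6)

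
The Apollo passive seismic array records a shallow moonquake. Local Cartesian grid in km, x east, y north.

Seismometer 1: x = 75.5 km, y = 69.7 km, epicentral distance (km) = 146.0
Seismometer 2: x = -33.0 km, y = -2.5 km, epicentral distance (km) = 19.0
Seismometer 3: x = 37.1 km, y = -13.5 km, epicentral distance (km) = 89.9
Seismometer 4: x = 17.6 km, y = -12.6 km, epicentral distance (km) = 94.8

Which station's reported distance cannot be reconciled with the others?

Seismometer 4

Solve using three stations at a time. Using Seismometer 1, Seismometer 2, Seismometer 3 (subtract circle equations pairwise → linear system) gives (x, y) ≈ (-52.0, -1.4).
Distances from that point to each station vs reported:
  Seismometer 1: calculated 146.0 vs reported 146.0 → residual 0.0 km
  Seismometer 2: calculated 19.0 vs reported 19.0 → residual 0.0 km
  Seismometer 3: calculated 89.9 vs reported 89.9 → residual 0.0 km
  Seismometer 4: calculated 70.5 vs reported 94.8 → residual 24.3 km
Seismometer 1, Seismometer 2, Seismometer 3 are mutually consistent (residuals ≈ 0); Seismometer 4 is off by 24.3 km.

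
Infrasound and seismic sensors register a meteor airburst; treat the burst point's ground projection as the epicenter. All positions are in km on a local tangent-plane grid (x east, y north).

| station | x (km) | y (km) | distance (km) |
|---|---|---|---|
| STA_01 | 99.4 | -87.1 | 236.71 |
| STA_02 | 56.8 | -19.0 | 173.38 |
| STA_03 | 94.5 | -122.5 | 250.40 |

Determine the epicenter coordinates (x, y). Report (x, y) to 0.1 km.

Circle about each station: (x − 99.4)² + (y + 87.1)² = 236.71²; (x − 56.8)² + (y + 19.0)² = 173.38²; (x − 94.5)² + (y + 122.5)² = 250.40².
Subtracting the STA_01 equation from the STA_02 and STA_03 equations removes the quadratic terms:
-85.2 x + 136.2 y = 12091.47
-9.8 x − 70.8 y = -198.81
Solving the 2×2 system: x ≈ -112.5, y ≈ 18.4 km.

-112.5 km east, 18.4 km north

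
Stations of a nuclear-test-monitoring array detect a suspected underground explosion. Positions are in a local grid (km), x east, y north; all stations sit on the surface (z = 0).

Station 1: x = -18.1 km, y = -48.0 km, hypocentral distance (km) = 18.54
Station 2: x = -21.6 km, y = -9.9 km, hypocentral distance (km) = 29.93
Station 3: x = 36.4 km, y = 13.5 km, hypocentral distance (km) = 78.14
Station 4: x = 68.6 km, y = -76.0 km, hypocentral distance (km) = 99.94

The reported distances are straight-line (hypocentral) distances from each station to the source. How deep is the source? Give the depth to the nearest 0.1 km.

z ≈ 13.9 km

Each station gives a sphere (x−x_i)² + (y−y_i)² + z² = d_i² (stations at z=0).
Subtracting the Station 1 sphere from Station 2 and Station 3: z² cancels, leaving linear equations in x and y:
-7.0 x + 76.2 y = -2619.11
109.0 x + 123.0 y = -6886.53
Solving: x ≈ -22.102, y ≈ -36.402 km (keep extra digits for the depth step; rounded: -22.1, -36.4).
Then from the Station 1 sphere: z² = 18.54² − (x + 18.1)² − (y + 48.0)² with x = -22.102, y = -36.402, so z ≈ 13.900 ≈ 13.9 km.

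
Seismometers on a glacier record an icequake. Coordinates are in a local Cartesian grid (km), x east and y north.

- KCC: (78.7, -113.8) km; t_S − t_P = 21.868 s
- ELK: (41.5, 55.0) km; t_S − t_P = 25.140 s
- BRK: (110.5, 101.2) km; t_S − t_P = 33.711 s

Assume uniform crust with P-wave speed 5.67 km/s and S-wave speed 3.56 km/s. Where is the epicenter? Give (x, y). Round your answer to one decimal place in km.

-130.5 km east, -113.1 km north

Distance from S−P lag: d = Δt · v_P v_S / (v_P − v_S) = Δt · (5.67·3.56)/(5.67−3.56) ≈ 9.5664·Δt.
So d_KCC = 209.20, d_ELK = 240.50, d_BRK = 322.49 km.
Circle about each station: (x − 78.7)² + (y + 113.8)² = 209.20²; (x − 41.5)² + (y − 55.0)² = 240.50²; (x − 110.5)² + (y − 101.2)² = 322.49².
Subtracting the KCC equation from the ELK and BRK equations removes the quadratic terms:
-74.4 x + 337.6 y = -28472.49
63.6 x + 430.0 y = -56927.60
Solving the 2×2 system: x ≈ -130.5, y ≈ -113.1 km.
Check against KCC (with the unrounded x, y): √((x − 78.7)²+(y + 113.8)²) = 209.18 ≈ 209.20 km. ✓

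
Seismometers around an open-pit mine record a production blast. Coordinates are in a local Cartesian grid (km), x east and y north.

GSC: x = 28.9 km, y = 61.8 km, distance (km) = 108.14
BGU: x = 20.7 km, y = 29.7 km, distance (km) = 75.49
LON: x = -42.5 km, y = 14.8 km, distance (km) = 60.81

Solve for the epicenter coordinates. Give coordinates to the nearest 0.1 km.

Circle about each station: (x − 28.9)² + (y − 61.8)² = 108.14²; (x − 20.7)² + (y − 29.7)² = 75.49²; (x + 42.5)² + (y − 14.8)² = 60.81².
Subtracting the GSC equation from the BGU and LON equations removes the quadratic terms:
-16.4 x − 64.2 y = 2651.65
-142.8 x − 94.0 y = 5367.24
Solving the 2×2 system: x ≈ -12.5, y ≈ -38.1 km.

-12.5 km east, -38.1 km north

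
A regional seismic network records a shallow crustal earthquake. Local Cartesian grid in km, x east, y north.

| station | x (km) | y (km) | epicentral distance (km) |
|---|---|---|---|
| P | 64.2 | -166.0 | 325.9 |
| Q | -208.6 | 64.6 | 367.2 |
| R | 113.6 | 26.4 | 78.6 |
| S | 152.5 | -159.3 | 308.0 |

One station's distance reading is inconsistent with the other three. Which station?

R

Solve using three stations at a time. Using P, Q, S (subtract circle equations pairwise → linear system) gives (x, y) ≈ (149.0, 148.9).
Distances from that point to each station vs reported:
  P: calculated 326.1 vs reported 325.9 → residual 0.2 km
  Q: calculated 367.4 vs reported 367.2 → residual 0.2 km
  R: calculated 127.5 vs reported 78.6 → residual 48.9 km
  S: calculated 308.2 vs reported 308.0 → residual 0.2 km
P, Q, S are mutually consistent (residuals ≈ 0); R is off by 48.9 km.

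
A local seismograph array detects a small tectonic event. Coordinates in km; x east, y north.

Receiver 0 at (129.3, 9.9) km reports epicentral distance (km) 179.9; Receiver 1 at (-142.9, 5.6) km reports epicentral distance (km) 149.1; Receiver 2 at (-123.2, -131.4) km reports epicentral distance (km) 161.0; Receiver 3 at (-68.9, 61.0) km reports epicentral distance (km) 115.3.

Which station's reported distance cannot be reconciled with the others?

Solve using three stations at a time. Using Receiver 1, Receiver 2, Receiver 3 (subtract circle equations pairwise → linear system) gives (x, y) ≈ (1.9, -30.0).
Distances from that point to each station vs reported:
  Receiver 0: calculated 133.5 vs reported 179.9 → residual 46.4 km
  Receiver 1: calculated 149.1 vs reported 149.1 → residual 0.0 km
  Receiver 2: calculated 161.0 vs reported 161.0 → residual 0.0 km
  Receiver 3: calculated 115.3 vs reported 115.3 → residual 0.0 km
Receiver 1, Receiver 2, Receiver 3 are mutually consistent (residuals ≈ 0); Receiver 0 is off by 46.4 km.

Receiver 0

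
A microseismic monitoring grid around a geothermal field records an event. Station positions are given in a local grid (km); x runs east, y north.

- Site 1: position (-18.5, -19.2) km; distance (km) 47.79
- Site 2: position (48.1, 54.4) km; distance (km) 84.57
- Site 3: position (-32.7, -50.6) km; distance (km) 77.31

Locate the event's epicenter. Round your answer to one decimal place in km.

-31.8 km east, 26.7 km north

Circle about each station: (x + 18.5)² + (y + 19.2)² = 47.79²; (x − 48.1)² + (y − 54.4)² = 84.57²; (x + 32.7)² + (y + 50.6)² = 77.31².
Subtracting the Site 1 equation from the Site 2 and Site 3 equations removes the quadratic terms:
133.2 x + 147.2 y = -306.12
-28.4 x − 62.8 y = -774.19
Solving the 2×2 system: x ≈ -31.8, y ≈ 26.7 km.
Check against Site 1 (with the unrounded x, y): √((x + 18.5)²+(y + 19.2)²) = 47.82 ≈ 47.79 km. ✓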